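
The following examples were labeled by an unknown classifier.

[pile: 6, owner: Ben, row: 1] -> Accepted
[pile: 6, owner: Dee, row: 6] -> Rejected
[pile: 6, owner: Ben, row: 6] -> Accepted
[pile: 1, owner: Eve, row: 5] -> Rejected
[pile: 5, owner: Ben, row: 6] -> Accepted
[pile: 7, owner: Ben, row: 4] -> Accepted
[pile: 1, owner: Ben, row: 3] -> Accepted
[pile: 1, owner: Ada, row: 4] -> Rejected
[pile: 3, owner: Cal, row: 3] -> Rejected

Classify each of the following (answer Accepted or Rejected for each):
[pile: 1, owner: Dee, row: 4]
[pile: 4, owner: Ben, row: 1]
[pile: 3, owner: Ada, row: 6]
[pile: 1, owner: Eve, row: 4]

Rejected, Accepted, Rejected, Rejected

The rule appears to be: owner is Ben.
[pile: 1, owner: Dee, row: 4] → owner is Dee → Rejected.
[pile: 4, owner: Ben, row: 1] → owner is Ben → Accepted.
[pile: 3, owner: Ada, row: 6] → owner is Ada → Rejected.
[pile: 1, owner: Eve, row: 4] → owner is Eve → Rejected.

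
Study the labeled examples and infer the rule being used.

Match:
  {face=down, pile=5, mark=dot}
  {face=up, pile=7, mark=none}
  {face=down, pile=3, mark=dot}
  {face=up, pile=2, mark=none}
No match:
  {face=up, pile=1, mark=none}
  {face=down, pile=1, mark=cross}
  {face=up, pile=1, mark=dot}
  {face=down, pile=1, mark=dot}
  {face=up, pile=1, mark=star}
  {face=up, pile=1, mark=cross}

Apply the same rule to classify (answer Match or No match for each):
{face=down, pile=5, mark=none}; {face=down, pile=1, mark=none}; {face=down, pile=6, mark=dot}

The pattern is that an item is 'Match' exactly when: pile ≥ 2.
{face=down, pile=5, mark=none} — pile = 5, hence Match. {face=down, pile=1, mark=none} — pile = 1, hence No match. {face=down, pile=6, mark=dot} — pile = 6, hence Match.

Match, No match, Match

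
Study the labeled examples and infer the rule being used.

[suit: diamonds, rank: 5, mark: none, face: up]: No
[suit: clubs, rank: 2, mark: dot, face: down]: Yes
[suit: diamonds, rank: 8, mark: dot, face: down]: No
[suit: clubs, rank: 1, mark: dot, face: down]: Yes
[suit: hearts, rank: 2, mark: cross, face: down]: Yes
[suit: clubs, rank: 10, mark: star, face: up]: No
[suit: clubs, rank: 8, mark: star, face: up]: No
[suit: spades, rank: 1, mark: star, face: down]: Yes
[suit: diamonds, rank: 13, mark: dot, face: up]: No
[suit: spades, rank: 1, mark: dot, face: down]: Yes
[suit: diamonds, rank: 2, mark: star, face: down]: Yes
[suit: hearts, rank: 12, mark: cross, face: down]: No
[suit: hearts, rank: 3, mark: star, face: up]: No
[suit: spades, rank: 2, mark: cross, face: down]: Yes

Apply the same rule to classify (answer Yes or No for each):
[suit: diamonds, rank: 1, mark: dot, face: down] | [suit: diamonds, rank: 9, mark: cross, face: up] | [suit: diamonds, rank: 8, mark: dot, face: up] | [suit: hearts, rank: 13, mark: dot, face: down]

Yes, No, No, No

The distinguishing property — rank ≤ 2 — holds for all the 'Yes' cases and none of the 'No' cases.
[suit: diamonds, rank: 1, mark: dot, face: down] → rank = 1 → Yes.
[suit: diamonds, rank: 9, mark: cross, face: up] → rank = 9 → No.
[suit: diamonds, rank: 8, mark: dot, face: up] → rank = 8 → No.
[suit: hearts, rank: 13, mark: dot, face: down] → rank = 13 → No.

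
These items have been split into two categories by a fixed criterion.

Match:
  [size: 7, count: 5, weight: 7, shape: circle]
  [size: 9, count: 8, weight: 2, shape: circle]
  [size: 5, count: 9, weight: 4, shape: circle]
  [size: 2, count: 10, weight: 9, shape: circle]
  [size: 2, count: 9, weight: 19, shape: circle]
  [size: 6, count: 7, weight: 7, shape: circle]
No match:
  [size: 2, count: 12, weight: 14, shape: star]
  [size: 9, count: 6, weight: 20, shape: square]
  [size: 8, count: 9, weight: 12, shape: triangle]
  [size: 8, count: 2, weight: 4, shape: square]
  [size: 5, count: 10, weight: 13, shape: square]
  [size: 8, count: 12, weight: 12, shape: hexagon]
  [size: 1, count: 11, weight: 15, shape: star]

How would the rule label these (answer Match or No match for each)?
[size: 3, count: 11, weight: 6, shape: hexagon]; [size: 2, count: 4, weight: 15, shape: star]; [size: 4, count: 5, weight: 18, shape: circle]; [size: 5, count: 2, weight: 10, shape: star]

The classifier is using: shape is circle.
No match: [size: 3, count: 11, weight: 6, shape: hexagon], since shape is hexagon. No match: [size: 2, count: 4, weight: 15, shape: star], since shape is star. Match: [size: 4, count: 5, weight: 18, shape: circle], since shape is circle. No match: [size: 5, count: 2, weight: 10, shape: star], since shape is star.

No match, No match, Match, No match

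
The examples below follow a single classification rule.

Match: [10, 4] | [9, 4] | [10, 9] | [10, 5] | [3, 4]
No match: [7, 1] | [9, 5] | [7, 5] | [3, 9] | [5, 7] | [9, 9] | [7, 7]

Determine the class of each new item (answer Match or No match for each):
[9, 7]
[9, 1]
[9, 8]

The simplest hypothesis consistent with all the labels is: product is even.
[9, 7]: No match (9·7 = 63).
[9, 1]: No match (9·1 = 9).
[9, 8]: Match (9·8 = 72).

No match, No match, Match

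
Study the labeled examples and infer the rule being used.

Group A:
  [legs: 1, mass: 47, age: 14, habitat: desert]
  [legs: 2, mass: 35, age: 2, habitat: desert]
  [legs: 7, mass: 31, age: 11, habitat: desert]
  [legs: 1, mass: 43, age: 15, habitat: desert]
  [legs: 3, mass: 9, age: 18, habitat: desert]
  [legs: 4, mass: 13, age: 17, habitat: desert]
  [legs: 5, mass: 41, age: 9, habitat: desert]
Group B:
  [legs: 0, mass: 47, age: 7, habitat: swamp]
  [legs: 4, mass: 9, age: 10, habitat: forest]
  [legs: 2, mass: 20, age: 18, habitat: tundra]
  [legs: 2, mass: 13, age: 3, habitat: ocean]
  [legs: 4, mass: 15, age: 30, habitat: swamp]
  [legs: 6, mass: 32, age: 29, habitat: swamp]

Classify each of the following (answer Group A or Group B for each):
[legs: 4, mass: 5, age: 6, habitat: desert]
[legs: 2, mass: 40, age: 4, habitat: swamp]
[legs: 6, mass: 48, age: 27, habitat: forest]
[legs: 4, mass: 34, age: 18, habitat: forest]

Group A, Group B, Group B, Group B

The simplest hypothesis consistent with all the labels is: habitat is desert.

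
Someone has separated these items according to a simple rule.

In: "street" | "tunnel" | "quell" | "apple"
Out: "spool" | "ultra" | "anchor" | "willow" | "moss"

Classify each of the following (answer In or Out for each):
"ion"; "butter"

Out, In

One predicate separates the groups cleanly: contains 'e'.
"ion": no 'e', fails the rule → Out.
"butter": has 'e', satisfies this → In.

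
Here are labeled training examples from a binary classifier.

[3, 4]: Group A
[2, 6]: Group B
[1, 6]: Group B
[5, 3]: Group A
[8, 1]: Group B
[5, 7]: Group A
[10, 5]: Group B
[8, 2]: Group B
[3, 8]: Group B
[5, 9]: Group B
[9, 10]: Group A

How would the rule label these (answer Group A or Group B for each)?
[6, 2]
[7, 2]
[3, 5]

All 'Group A' examples share one property — |first − second| ≤ 2 — and every 'Group B' example lacks it.
[6, 2] — |6−2| = 4, hence Group B. [7, 2] — |7−2| = 5, hence Group B. [3, 5] — |3−5| = 2, hence Group A.

Group B, Group B, Group A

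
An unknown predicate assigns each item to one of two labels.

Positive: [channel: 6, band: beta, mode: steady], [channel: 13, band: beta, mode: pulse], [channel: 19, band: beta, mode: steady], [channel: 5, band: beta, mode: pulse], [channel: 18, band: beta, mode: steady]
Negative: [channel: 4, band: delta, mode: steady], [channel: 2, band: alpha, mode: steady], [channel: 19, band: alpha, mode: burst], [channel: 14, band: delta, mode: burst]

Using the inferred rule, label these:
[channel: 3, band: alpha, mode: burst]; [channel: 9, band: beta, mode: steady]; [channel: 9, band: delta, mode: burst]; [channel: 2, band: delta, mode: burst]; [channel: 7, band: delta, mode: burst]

Negative, Positive, Negative, Negative, Negative

'Positive' ⟺ band is beta.
[channel: 3, band: alpha, mode: burst] → band is alpha → Negative.
[channel: 9, band: beta, mode: steady] → band is beta → Positive.
[channel: 9, band: delta, mode: burst] → band is delta → Negative.
[channel: 2, band: delta, mode: burst] → band is delta → Negative.
[channel: 7, band: delta, mode: burst] → band is delta → Negative.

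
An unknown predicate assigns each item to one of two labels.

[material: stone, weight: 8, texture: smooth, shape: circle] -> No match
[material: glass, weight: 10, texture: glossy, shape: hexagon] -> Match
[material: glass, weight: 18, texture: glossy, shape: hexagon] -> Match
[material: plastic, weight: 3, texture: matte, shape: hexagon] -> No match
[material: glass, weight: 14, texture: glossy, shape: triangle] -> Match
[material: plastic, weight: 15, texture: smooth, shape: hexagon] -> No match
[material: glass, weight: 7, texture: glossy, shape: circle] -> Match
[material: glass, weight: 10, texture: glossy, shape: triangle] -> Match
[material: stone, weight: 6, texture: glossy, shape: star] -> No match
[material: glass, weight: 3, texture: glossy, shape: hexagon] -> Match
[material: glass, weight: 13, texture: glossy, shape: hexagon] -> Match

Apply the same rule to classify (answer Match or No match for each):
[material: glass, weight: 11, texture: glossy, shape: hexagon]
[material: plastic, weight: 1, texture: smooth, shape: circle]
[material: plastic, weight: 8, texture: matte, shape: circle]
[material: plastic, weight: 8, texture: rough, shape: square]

A rule that fits every label: material is glass — true of each 'Match' example, false of each 'No match' one.
[material: glass, weight: 11, texture: glossy, shape: hexagon] → material is glass → Match.
[material: plastic, weight: 1, texture: smooth, shape: circle] → material is plastic → No match.
[material: plastic, weight: 8, texture: matte, shape: circle] → material is plastic → No match.
[material: plastic, weight: 8, texture: rough, shape: square] → material is plastic → No match.

Match, No match, No match, No match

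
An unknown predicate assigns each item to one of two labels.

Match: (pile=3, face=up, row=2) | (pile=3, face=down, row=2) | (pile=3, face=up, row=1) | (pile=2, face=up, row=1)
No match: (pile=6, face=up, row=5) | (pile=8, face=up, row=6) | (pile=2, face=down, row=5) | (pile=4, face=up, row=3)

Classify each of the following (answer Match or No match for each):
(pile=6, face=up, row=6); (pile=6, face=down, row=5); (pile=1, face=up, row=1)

No match, No match, Match

The distinguishing property — row ≤ 2 — holds for all the 'Match' cases and none of the 'No match' cases.
(pile=6, face=up, row=6) → row = 6 → No match. (pile=6, face=down, row=5) → row = 5 → No match. (pile=1, face=up, row=1) → row = 1 → Match.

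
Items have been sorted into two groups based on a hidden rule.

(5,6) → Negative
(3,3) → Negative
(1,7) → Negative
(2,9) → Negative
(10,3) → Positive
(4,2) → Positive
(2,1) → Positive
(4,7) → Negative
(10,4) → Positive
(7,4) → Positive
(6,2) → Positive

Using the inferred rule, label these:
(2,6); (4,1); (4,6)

Negative, Positive, Negative

Comparing the two groups points to one rule — first > second.
Negative: (2,6), since 2 < 6.
Positive: (4,1), since 4 > 1.
Negative: (4,6), since 4 < 6.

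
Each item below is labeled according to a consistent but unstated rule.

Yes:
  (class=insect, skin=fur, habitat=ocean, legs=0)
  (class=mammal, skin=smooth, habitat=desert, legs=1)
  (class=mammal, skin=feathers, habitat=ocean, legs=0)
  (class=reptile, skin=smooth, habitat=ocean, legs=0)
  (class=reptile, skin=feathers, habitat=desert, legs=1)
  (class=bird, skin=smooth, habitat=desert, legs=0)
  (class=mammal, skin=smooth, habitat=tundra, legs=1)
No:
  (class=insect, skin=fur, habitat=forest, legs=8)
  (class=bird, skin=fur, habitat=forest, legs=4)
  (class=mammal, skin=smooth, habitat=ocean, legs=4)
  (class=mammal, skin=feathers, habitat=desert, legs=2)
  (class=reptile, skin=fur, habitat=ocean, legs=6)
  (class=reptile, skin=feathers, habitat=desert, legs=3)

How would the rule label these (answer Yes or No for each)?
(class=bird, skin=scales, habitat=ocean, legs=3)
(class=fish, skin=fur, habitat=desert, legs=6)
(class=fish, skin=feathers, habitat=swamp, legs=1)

No, No, Yes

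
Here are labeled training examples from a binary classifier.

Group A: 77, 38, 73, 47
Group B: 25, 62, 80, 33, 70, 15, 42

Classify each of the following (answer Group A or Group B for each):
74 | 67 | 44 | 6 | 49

Group A, Group A, Group B, Group B, Group A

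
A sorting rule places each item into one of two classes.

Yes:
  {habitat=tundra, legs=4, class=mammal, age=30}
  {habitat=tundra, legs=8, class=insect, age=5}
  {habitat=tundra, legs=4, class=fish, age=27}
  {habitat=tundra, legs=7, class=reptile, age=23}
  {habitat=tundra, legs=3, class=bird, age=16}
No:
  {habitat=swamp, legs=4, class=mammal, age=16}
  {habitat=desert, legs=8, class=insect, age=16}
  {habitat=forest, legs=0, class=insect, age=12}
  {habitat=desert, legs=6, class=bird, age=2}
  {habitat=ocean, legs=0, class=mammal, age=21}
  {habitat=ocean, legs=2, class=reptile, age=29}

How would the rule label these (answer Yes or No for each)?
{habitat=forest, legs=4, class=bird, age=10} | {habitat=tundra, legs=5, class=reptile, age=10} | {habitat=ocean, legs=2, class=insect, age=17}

No, Yes, No

Rule: habitat is tundra. This holds for each 'Yes' example and fails for each 'No' one.
{habitat=forest, legs=4, class=bird, age=10} — habitat is forest, hence No. {habitat=tundra, legs=5, class=reptile, age=10} — habitat is tundra, hence Yes. {habitat=ocean, legs=2, class=insect, age=17} — habitat is ocean, hence No.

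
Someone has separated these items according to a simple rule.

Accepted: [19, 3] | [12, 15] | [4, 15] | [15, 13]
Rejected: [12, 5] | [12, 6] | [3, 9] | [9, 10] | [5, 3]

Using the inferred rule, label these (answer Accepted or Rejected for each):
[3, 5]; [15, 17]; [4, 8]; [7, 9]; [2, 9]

Rejected, Accepted, Rejected, Rejected, Rejected

The simplest hypothesis consistent with all the labels is: max ≥ 13.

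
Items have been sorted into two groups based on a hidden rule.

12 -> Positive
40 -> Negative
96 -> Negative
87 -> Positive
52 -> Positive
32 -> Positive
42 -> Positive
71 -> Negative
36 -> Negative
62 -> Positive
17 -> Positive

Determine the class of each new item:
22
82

Positive, Positive

Every 'Positive' example satisfies: ≡ 2 (mod 5). None of the 'Negative' examples do.
22: Positive (22 mod 5 = 2). 82: Positive (82 mod 5 = 2).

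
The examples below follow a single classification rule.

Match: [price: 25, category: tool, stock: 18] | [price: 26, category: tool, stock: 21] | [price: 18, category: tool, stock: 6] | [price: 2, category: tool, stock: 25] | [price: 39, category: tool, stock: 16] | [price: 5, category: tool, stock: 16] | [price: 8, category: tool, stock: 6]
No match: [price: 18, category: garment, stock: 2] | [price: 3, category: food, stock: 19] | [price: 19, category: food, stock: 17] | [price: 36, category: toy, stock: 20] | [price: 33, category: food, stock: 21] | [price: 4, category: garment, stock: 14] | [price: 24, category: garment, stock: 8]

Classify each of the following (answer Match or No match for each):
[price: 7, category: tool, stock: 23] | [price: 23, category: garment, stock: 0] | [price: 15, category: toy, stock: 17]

Match, No match, No match

Looking at the examples, the only property every 'Match' case has and every 'No match' case lacks is: category is tool.
[price: 7, category: tool, stock: 23]: category is tool — passes, so Match. [price: 23, category: garment, stock: 0]: category is garment — does not satisfy this, so No match. [price: 15, category: toy, stock: 17]: category is toy — does not satisfy this, so No match.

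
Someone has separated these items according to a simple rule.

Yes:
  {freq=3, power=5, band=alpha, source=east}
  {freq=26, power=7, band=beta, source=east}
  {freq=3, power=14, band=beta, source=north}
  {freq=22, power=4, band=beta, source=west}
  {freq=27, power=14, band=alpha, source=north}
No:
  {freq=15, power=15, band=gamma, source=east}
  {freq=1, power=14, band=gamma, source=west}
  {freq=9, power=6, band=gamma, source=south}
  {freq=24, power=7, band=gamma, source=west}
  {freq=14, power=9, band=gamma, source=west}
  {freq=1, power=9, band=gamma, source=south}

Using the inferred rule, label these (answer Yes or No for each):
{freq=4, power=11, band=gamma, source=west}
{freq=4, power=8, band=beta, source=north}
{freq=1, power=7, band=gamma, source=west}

No, Yes, No

Every 'Yes' example satisfies: band is not gamma. None of the 'No' examples do.
{freq=4, power=11, band=gamma, source=west}: band is gamma — fails the rule, so No. {freq=4, power=8, band=beta, source=north}: band is beta — has this property, so Yes. {freq=1, power=7, band=gamma, source=west}: band is gamma — fails the rule, so No.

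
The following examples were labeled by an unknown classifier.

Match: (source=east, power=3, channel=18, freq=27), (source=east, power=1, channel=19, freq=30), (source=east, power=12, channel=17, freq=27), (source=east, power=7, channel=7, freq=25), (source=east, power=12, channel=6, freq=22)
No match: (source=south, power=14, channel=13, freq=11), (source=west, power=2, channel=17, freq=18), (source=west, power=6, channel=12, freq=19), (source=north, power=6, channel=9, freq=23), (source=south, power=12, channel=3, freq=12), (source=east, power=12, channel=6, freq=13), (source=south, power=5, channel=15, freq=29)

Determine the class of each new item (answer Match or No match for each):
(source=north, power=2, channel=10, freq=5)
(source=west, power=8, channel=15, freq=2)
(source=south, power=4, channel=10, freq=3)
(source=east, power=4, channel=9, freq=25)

The common property of the 'Match' items is: source is east AND freq ≥ 18. No 'No match' item has it.
(source=north, power=2, channel=10, freq=5) — source is north, freq = 5, hence No match. (source=west, power=8, channel=15, freq=2) — source is west, freq = 2, hence No match. (source=south, power=4, channel=10, freq=3) — source is south, freq = 3, hence No match. (source=east, power=4, channel=9, freq=25) — source is east, freq = 25, hence Match.

No match, No match, No match, Match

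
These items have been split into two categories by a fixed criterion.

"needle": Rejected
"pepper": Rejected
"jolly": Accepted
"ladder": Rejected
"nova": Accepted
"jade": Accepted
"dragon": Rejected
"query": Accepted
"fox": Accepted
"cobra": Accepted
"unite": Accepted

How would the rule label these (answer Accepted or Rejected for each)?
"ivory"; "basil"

Accepted, Accepted

'Accepted' ⟺ length ≤ 5.
"ivory": length 5 — fits, so Accepted.
"basil": length 5 — fits, so Accepted.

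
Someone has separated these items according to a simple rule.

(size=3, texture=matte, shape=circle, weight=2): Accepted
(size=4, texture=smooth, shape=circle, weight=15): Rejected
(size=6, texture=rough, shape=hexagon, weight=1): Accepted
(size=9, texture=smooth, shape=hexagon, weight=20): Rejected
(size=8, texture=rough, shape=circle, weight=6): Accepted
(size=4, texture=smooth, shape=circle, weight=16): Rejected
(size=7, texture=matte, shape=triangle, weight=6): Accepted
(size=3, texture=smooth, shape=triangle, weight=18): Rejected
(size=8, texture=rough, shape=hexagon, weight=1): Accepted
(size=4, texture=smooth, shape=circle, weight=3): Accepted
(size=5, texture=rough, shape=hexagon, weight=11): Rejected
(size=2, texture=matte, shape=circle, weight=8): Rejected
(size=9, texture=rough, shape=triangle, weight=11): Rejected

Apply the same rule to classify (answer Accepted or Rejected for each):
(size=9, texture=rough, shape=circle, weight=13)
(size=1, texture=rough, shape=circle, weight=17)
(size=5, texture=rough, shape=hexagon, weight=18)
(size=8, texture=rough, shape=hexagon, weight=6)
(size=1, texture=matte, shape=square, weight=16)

'Accepted' ⟺ weight ≤ 6.
(size=9, texture=rough, shape=circle, weight=13): Rejected (weight = 13).
(size=1, texture=rough, shape=circle, weight=17): Rejected (weight = 17).
(size=5, texture=rough, shape=hexagon, weight=18): Rejected (weight = 18).
(size=8, texture=rough, shape=hexagon, weight=6): Accepted (weight = 6).
(size=1, texture=matte, shape=square, weight=16): Rejected (weight = 16).

Rejected, Rejected, Rejected, Accepted, Rejected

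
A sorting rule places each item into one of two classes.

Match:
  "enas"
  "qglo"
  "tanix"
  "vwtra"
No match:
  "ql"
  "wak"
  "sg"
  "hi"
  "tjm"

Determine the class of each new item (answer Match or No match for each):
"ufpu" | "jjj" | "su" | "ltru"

Match, No match, No match, Match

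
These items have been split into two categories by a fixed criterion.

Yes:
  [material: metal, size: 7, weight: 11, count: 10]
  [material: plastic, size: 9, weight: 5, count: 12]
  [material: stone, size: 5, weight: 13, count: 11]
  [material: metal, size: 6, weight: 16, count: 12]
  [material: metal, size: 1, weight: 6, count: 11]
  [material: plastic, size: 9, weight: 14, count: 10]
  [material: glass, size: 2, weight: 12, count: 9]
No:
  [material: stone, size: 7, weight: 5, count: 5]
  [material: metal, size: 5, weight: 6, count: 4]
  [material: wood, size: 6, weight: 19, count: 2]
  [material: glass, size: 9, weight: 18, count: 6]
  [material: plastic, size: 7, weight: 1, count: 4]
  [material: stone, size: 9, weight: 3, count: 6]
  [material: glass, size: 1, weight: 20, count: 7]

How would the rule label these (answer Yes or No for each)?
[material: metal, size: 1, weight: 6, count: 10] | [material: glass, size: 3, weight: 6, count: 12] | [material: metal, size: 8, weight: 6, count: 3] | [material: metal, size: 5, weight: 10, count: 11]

The classifier is using: count ≥ 9.

Yes, Yes, No, Yes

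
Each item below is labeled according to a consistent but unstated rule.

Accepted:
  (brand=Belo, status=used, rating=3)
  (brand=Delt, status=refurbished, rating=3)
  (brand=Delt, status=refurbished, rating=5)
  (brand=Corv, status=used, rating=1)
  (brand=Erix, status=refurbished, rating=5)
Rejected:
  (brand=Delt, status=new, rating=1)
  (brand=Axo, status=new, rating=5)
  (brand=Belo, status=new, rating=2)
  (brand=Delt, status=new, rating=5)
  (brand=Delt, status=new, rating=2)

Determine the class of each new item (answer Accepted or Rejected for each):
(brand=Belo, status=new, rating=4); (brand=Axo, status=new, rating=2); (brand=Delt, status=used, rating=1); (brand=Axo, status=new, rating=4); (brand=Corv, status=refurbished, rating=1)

Rejected, Rejected, Accepted, Rejected, Accepted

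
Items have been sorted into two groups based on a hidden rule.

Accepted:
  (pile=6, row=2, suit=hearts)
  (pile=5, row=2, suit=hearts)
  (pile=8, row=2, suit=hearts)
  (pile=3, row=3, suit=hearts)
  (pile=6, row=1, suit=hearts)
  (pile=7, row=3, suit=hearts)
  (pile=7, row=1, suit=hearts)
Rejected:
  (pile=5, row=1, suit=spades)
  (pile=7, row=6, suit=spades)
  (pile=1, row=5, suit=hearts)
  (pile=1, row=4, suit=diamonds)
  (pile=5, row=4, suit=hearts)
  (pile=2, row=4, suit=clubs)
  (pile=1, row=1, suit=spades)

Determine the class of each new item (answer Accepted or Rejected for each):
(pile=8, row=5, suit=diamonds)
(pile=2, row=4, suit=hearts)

Rejected, Rejected

The common property of the 'Accepted' items is: suit is hearts AND row ≤ 3. No 'Rejected' item has it.
(pile=8, row=5, suit=diamonds): suit is diamonds, row = 5 — doesn't match, so Rejected. (pile=2, row=4, suit=hearts): suit is hearts, row = 4 — doesn't match, so Rejected.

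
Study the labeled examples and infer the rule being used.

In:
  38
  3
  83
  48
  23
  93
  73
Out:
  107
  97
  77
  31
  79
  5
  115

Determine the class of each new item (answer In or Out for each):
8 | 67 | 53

In, Out, In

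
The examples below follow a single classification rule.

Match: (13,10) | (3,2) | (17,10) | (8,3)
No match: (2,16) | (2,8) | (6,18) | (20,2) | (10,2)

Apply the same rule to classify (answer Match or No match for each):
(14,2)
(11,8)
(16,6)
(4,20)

The classifier is using: sum is odd.
(14,2) — 14+2 = 16, hence No match. (11,8) — 11+8 = 19, hence Match. (16,6) — 16+6 = 22, hence No match. (4,20) — 4+20 = 24, hence No match.

No match, Match, No match, No match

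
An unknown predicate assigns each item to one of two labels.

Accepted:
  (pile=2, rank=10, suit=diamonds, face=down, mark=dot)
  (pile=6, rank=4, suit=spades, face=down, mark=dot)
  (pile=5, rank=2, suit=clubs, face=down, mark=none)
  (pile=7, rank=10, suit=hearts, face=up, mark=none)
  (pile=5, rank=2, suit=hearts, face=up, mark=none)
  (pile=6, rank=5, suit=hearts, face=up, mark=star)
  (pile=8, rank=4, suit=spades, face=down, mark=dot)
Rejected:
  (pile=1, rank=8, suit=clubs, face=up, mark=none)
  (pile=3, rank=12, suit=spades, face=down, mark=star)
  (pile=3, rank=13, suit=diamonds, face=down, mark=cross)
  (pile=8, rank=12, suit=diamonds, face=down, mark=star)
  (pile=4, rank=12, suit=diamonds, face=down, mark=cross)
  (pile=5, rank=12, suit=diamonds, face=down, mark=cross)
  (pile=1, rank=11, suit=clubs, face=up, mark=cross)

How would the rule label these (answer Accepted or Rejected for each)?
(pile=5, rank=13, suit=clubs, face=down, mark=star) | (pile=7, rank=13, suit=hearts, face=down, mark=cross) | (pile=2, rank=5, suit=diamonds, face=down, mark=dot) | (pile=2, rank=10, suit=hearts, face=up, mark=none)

Rejected, Rejected, Accepted, Accepted

The common property of the 'Accepted' items is: pile ≥ 2 AND rank ≤ 10. No 'Rejected' item has it.
(pile=5, rank=13, suit=clubs, face=down, mark=star): pile = 5, rank = 13, does not fit → Rejected.
(pile=7, rank=13, suit=hearts, face=down, mark=cross): pile = 7, rank = 13, does not fit → Rejected.
(pile=2, rank=5, suit=diamonds, face=down, mark=dot): pile = 2, rank = 5, has this property → Accepted.
(pile=2, rank=10, suit=hearts, face=up, mark=none): pile = 2, rank = 10, has this property → Accepted.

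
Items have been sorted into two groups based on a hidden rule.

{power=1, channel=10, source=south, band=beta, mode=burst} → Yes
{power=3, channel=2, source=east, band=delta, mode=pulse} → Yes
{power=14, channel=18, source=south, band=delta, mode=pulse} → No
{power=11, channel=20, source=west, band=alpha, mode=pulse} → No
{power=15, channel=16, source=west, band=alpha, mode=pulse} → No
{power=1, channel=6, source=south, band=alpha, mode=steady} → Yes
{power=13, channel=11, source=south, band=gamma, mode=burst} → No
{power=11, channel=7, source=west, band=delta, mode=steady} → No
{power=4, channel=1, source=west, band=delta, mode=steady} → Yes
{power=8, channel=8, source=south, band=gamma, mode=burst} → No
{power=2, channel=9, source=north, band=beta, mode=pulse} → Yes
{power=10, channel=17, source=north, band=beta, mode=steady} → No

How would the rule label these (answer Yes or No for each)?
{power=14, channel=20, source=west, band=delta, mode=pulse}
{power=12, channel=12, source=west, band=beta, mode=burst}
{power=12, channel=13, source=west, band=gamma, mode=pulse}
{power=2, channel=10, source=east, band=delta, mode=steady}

No, No, No, Yes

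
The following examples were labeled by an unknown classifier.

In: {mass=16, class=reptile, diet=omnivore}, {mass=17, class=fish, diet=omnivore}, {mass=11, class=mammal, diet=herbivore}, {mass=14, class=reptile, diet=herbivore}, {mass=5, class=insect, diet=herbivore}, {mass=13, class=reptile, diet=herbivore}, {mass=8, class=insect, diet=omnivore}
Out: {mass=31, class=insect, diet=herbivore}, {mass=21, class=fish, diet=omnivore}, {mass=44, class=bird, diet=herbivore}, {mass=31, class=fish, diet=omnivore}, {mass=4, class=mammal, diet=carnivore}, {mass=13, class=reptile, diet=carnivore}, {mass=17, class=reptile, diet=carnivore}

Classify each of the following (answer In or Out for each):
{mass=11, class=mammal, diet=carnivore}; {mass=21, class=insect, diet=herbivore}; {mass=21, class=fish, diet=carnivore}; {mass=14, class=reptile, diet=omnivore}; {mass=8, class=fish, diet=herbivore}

The pattern is that an item is 'In' exactly when: diet is not carnivore AND mass ≤ 17.
{mass=11, class=mammal, diet=carnivore}: diet is carnivore, mass = 11, lacks this property → Out.
{mass=21, class=insect, diet=herbivore}: diet is herbivore, mass = 21, lacks this property → Out.
{mass=21, class=fish, diet=carnivore}: diet is carnivore, mass = 21, lacks this property → Out.
{mass=14, class=reptile, diet=omnivore}: diet is omnivore, mass = 14, matches → In.
{mass=8, class=fish, diet=herbivore}: diet is herbivore, mass = 8, matches → In.

Out, Out, Out, In, In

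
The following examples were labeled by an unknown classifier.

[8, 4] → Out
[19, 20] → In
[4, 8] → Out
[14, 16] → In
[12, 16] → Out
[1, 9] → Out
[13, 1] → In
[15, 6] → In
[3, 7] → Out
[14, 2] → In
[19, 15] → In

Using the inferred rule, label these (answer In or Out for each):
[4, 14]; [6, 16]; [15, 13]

Out, Out, In

Rule: first ≥ 13. This holds for each 'In' example and fails for each 'Out' one.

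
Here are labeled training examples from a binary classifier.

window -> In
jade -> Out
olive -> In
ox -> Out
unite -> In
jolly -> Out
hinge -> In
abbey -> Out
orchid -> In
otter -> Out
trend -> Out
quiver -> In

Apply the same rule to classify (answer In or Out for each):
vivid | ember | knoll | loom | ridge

One predicate separates the groups cleanly: contains 'i'.
vivid → has 'i' → In.
ember → no 'i' → Out.
knoll → no 'i' → Out.
loom → no 'i' → Out.
ridge → has 'i' → In.

In, Out, Out, Out, In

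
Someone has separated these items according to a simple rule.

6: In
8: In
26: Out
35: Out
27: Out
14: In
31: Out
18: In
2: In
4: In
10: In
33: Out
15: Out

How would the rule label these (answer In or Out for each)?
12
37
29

The distinguishing property — even AND at most 18 — holds for all the 'In' cases and none of the 'Out' cases.
12: In (12 is even, 12 ≤ 18).
37: Out (37 is odd, 37 > 18).
29: Out (29 is odd, 29 > 18).

In, Out, Out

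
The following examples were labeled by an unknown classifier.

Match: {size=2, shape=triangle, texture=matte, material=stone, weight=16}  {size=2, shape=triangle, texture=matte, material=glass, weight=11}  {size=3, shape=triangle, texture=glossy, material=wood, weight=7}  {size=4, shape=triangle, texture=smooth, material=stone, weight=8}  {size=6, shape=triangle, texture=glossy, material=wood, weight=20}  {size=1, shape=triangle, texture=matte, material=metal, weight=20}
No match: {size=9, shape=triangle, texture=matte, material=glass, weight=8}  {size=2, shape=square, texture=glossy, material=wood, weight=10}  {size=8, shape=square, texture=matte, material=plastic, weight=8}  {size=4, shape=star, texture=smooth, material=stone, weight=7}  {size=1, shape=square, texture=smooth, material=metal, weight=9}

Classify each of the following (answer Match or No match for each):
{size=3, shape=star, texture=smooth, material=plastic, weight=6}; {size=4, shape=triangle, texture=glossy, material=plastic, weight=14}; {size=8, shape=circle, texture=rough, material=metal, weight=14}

The common property of the 'Match' items is: shape is triangle AND size ≤ 6. No 'No match' item has it.
{size=3, shape=star, texture=smooth, material=plastic, weight=6} — shape is star, size = 3, hence No match. {size=4, shape=triangle, texture=glossy, material=plastic, weight=14} — shape is triangle, size = 4, hence Match. {size=8, shape=circle, texture=rough, material=metal, weight=14} — shape is circle, size = 8, hence No match.

No match, Match, No match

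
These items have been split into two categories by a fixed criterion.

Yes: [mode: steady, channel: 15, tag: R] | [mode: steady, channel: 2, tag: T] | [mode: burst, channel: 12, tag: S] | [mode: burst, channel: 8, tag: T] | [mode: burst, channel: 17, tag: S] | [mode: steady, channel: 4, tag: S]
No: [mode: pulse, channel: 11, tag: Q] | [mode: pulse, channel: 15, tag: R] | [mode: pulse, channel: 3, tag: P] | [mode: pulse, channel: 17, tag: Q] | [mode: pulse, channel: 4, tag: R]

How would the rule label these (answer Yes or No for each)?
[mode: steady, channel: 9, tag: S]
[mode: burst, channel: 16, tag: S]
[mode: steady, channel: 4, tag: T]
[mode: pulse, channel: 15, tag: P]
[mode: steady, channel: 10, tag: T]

Yes, Yes, Yes, No, Yes

The rule appears to be: mode is not pulse.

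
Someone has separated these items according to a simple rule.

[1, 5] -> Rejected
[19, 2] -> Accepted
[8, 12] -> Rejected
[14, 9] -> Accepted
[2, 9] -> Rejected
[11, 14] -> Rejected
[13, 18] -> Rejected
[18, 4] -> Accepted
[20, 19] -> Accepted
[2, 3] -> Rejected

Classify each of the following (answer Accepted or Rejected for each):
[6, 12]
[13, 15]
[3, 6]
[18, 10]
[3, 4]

Rejected, Rejected, Rejected, Accepted, Rejected

The distinguishing property — first > second — holds for all the 'Accepted' cases and none of the 'Rejected' cases.
Rejected: [6, 12], since 6 < 12. Rejected: [13, 15], since 13 < 15. Rejected: [3, 6], since 3 < 6. Accepted: [18, 10], since 18 > 10. Rejected: [3, 4], since 3 < 4.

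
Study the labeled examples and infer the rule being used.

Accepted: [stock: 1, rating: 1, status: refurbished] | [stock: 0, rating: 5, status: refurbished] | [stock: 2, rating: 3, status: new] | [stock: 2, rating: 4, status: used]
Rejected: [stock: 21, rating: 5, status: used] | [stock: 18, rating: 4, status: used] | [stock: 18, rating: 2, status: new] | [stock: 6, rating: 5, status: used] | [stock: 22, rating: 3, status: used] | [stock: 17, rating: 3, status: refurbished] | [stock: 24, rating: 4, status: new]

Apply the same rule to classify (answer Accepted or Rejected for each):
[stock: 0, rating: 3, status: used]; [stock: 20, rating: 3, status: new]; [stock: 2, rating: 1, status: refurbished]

Every 'Accepted' example satisfies: stock ≤ 2. None of the 'Rejected' examples do.

Accepted, Rejected, Accepted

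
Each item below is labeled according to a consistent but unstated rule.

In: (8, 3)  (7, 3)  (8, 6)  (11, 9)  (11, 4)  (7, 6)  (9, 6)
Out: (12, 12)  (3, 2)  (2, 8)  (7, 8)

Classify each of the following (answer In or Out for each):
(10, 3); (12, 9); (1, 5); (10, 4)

Rule: first > second AND sum ≥ 10. This holds for each 'In' example and fails for each 'Out' one.

In, In, Out, In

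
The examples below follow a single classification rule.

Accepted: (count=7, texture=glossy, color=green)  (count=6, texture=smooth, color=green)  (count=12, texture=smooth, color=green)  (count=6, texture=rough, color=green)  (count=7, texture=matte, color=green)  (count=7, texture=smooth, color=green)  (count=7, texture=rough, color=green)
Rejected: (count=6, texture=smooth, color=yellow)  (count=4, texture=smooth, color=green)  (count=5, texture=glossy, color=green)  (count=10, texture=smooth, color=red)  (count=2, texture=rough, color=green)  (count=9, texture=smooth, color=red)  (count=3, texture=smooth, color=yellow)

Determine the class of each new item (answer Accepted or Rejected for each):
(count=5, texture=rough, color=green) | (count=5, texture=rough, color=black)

A rule that fits every label: color is green AND count ≥ 6 — true of each 'Accepted' example, false of each 'Rejected' one.
(count=5, texture=rough, color=green): color is green, count = 5, doesn't match → Rejected.
(count=5, texture=rough, color=black): color is black, count = 5, doesn't match → Rejected.

Rejected, Rejected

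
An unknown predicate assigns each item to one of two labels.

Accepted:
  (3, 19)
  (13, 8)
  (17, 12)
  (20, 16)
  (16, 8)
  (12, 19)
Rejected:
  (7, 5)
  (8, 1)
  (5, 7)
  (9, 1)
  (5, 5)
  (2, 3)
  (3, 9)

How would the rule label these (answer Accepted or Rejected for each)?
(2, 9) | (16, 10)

Rejected, Accepted

'Accepted' ⟺ sum ≥ 21.
(2, 9): Rejected (2+9 = 11). (16, 10): Accepted (16+10 = 26).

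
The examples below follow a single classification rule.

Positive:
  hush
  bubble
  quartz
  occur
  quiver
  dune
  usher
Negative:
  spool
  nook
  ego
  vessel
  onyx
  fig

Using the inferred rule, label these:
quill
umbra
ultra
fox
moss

The rule appears to be: contains 'u'.
quill: Positive (has 'u'). umbra: Positive (has 'u'). ultra: Positive (has 'u'). fox: Negative (no 'u'). moss: Negative (no 'u').

Positive, Positive, Positive, Negative, Negative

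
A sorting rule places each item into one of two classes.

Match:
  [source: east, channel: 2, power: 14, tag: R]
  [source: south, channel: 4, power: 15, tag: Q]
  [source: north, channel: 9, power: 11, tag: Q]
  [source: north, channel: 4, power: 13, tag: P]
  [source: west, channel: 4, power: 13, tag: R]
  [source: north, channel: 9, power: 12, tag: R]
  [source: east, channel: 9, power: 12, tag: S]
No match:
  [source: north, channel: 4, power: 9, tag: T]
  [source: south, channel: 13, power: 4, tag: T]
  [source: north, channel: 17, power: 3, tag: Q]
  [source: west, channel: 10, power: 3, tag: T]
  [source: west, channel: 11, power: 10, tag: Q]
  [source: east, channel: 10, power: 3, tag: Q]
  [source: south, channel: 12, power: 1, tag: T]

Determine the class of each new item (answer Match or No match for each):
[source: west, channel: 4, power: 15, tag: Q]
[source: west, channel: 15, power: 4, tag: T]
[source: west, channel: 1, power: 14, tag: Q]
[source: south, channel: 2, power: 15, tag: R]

Match, No match, Match, Match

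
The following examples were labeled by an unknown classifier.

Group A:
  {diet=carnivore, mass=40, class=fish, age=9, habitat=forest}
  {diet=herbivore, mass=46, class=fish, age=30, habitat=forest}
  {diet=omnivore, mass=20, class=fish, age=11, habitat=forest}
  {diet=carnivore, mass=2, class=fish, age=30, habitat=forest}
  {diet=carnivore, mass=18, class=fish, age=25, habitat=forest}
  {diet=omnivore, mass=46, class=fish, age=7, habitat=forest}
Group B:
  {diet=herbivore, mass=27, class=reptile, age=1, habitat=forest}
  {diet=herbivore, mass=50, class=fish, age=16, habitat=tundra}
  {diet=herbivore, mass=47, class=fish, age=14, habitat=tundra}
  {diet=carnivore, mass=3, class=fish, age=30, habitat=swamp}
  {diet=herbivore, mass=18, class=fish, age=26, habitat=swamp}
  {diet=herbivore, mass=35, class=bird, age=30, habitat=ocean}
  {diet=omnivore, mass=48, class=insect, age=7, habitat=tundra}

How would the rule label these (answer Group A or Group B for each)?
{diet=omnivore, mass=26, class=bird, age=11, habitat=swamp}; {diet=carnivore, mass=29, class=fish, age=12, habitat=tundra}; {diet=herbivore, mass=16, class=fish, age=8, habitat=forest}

Rule: class is fish AND habitat is forest. This holds for each 'Group A' example and fails for each 'Group B' one.
{diet=omnivore, mass=26, class=bird, age=11, habitat=swamp}: class is bird, habitat is swamp, fails the rule → Group B. {diet=carnivore, mass=29, class=fish, age=12, habitat=tundra}: class is fish, habitat is tundra, fails the rule → Group B. {diet=herbivore, mass=16, class=fish, age=8, habitat=forest}: class is fish, habitat is forest, meets the rule → Group A.

Group B, Group B, Group A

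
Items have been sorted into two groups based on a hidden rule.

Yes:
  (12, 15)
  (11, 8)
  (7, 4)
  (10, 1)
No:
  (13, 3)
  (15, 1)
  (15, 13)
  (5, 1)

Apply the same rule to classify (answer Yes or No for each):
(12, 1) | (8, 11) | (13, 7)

The distinguishing property — sum is odd — holds for all the 'Yes' cases and none of the 'No' cases.
(12, 1): 12+1 = 13 — qualifies, so Yes. (8, 11): 8+11 = 19 — qualifies, so Yes. (13, 7): 13+7 = 20 — fails this test, so No.

Yes, Yes, No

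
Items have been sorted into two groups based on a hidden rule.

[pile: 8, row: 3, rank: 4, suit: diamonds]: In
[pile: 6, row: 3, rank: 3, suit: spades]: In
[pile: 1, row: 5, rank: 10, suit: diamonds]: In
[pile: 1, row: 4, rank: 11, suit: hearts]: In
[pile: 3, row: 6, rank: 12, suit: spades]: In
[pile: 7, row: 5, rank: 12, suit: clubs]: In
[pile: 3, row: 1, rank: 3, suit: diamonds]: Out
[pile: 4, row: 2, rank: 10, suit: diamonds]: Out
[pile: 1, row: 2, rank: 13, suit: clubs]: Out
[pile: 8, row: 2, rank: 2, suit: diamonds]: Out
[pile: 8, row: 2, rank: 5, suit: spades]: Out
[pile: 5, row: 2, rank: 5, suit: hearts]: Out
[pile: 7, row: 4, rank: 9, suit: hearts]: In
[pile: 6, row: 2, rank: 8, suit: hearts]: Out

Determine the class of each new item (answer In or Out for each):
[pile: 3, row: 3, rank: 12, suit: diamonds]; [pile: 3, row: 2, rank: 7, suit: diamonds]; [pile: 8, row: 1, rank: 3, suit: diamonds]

In, Out, Out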